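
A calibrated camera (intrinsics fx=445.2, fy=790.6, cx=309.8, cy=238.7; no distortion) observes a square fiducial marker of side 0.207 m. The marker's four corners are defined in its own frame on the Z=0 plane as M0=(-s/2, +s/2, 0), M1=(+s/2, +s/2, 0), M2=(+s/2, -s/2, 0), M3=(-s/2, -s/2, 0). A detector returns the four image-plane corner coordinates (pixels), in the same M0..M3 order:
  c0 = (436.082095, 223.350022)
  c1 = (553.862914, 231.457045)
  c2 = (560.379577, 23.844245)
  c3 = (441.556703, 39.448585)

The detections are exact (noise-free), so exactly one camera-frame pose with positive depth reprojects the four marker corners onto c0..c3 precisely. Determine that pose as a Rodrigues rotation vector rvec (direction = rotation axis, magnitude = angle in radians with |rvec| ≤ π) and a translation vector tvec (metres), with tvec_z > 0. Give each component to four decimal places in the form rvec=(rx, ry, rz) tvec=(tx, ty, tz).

Intrinsics K: fx=445.2, fy=790.6, cx=309.8, cy=238.7
Marker side s = 0.207 m; corners in marker frame (Z=0):
  M0 = (-0.1035, +0.1035, 0)
  M1 = (+0.1035, +0.1035, 0)
  M2 = (+0.1035, -0.1035, 0)
  M3 = (-0.1035, -0.1035, 0)
Detected image corners:
  c0 = (436.082095, 223.350022) px
  c1 = (553.862914, 231.457045) px
  c2 = (560.379577, 23.844245) px
  c3 = (441.556703, 39.448585) px
Planar DLT: solve 8×8 A·h = b for H (H[2,2]=1):
  H  [+280.23797 -22.38354 +494.38546]
  H  [-93.79270 +943.89143 +129.76922]
  H  [-0.58490 +0.01291 +1.00000]
B = K⁻¹H; ‖b₁‖=1.191539, ‖b₂‖=1.191539; λ = 2/(‖b₁‖+‖b₂‖) = 0.839250, sign → tz>0 ⇒ λ=+0.839250
r₁ = λ·B[:,0] = (+0.86987,+0.04864,-0.49088); r₂ = λ·B[:,1] = (-0.04973,+0.99870,+0.01083)
r₃ = r₁×r₂ = (+0.49077,+0.01499,+0.87116); SVD([r₁ r₂ r₃]) → R = UVᵀ:
  R  [+0.86987 -0.04973 +0.49077]
  R  [+0.04864 +0.99870 +0.01499]
  R  [-0.49088 +0.01083 +0.87116]
t = (+0.34796, -0.11563, +0.83925) m
tr R = 2.739730; θ = arccos((tr R − 1)/2) = 0.515868 rad = 29.557°
axis k = ((R−Rᵀ)₃₂, (R−Rᵀ)₁₃, (R−Rᵀ)₂₁) / (2 sinθ) = (-0.004212, +0.995007, +0.099717)
rvec = θ·k = (-0.002173, +0.513292, +0.051441)

rvec=(-0.0022, 0.5133, 0.0514) tvec=(0.3480, -0.1156, 0.8393)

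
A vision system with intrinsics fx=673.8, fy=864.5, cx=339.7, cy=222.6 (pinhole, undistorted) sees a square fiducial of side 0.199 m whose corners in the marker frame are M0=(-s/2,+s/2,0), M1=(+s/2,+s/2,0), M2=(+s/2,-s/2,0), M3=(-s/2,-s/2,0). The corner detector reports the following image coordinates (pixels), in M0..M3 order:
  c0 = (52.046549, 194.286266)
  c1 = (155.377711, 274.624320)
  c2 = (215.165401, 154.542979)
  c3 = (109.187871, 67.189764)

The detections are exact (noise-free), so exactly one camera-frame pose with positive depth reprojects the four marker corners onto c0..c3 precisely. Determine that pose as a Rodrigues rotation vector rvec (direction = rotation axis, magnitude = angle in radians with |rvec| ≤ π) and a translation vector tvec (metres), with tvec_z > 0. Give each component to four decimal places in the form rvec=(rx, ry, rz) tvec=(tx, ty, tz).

Intrinsics K: fx=673.8, fy=864.5, cx=339.7, cy=222.6
Marker side s = 0.199 m; corners in marker frame (Z=0):
  M0 = (-0.0995, +0.0995, 0)
  M1 = (+0.0995, +0.0995, 0)
  M2 = (+0.0995, -0.0995, 0)
  M3 = (-0.0995, -0.0995, 0)
Detected image corners:
  c0 = (52.046549, 194.286266) px
  c1 = (155.377711, 274.624320) px
  c2 = (215.165401, 154.542979) px
  c3 = (109.187871, 67.189764) px
Planar DLT: solve 8×8 A·h = b for H (H[2,2]=1):
  H  [+544.95160 -266.27472 +133.09173]
  H  [+445.89062 +656.65801 +174.53992]
  H  [+0.14433 +0.20770 +1.00000]
B = K⁻¹H; ‖b₁‖=0.889726, ‖b₂‖=0.889726; λ = 2/(‖b₁‖+‖b₂‖) = 1.123941, sign → tz>0 ⇒ λ=+1.123941
r₁ = λ·B[:,0] = (+0.82723,+0.53794,+0.16222); r₂ = λ·B[:,1] = (-0.56185,+0.79362,+0.23344)
r₃ = r₁×r₂ = (-0.00316,-0.28425,+0.95874); SVD([r₁ r₂ r₃]) → R = UVᵀ:
  R  [+0.82723 -0.56185 -0.00316]
  R  [+0.53794 +0.79362 -0.28425]
  R  [+0.16222 +0.23344 +0.95874]
t = (-0.34464, -0.06248, +1.12394) m
tr R = 2.579592; θ = arccos((tr R − 1)/2) = 0.660320 rad = 37.834°
axis k = ((R−Rᵀ)₃₂, (R−Rᵀ)₁₃, (R−Rᵀ)₂₁) / (2 sinθ) = (+0.422006, -0.134813, +0.896513)
rvec = θ·k = (+0.278659, -0.089020, +0.591986)

rvec=(0.2787, -0.0890, 0.5920) tvec=(-0.3446, -0.0625, 1.1239)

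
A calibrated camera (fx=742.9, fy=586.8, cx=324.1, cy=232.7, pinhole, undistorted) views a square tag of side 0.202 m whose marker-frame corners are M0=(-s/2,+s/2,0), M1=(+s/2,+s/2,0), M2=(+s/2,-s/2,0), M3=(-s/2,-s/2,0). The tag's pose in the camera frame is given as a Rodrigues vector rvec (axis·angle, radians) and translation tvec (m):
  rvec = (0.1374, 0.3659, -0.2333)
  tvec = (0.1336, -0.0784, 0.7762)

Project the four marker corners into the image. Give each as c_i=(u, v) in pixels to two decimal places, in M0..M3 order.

c0=(384.79, 260.68) c1=(572.87, 231.68) c2=(527.70, 75.07) c3=(339.52, 119.25)

Intrinsics K: fx=742.9, fy=586.8, cx=324.1, cy=232.7
Marker side s = 0.202 m; corners in marker frame (Z=0):
  M0 = (-0.1010, +0.1010, 0)
  M1 = (+0.1010, +0.1010, 0)
  M2 = (+0.1010, -0.1010, 0)
  M3 = (-0.1010, -0.1010, 0)
rvec = (0.1374, 0.3659, -0.2333), |rvec| = θ = 0.45518 rad = 26.080°
Rodrigues: sinθ=0.43963, 1−cosθ=0.10182; R = I + sinθ·[k]× + (1−cosθ)·[k]×²:
    [+0.90746 +0.25003 +0.33764]
    [-0.20062 +0.96397 -0.17465]
    [-0.36915 +0.09075 +0.92493]
t = (0.1336, -0.0784, 0.7762) m
M0: Pc = R·M0+t = (+0.06720, +0.03922, +0.82265); u = 742.9·(+0.06720)/0.82265 + 324.1 = 384.7855, v = 586.8·(+0.03922)/0.82265 + 232.7 = 260.6787
M1: Pc = R·M1+t = (+0.25051, -0.00130, +0.74808); u = 742.9·(+0.25051)/0.74808 + 324.1 = 572.8713, v = 586.8·(-0.00130)/0.74808 + 232.7 = 231.6793
M2: Pc = R·M2+t = (+0.20000, -0.19602, +0.72975); u = 742.9·(+0.20000)/0.72975 + 324.1 = 527.7040, v = 586.8·(-0.19602)/0.72975 + 232.7 = 75.0748
M3: Pc = R·M3+t = (+0.01669, -0.15550, +0.80432); u = 742.9·(+0.01669)/0.80432 + 324.1 = 339.5186, v = 586.8·(-0.15550)/0.80432 + 232.7 = 119.2539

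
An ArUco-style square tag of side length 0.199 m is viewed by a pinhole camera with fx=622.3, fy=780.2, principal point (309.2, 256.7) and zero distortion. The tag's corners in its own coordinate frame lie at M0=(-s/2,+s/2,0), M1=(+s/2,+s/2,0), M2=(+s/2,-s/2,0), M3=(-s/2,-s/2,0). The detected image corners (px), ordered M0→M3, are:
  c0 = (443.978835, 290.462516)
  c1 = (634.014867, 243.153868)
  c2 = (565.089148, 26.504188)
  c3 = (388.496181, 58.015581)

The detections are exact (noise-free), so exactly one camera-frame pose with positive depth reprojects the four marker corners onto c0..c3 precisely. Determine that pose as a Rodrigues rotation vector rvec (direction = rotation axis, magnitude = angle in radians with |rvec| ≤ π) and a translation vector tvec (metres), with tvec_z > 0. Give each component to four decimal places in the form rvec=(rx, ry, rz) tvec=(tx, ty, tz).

Intrinsics K: fx=622.3, fy=780.2, cx=309.2, cy=256.7
Marker side s = 0.199 m; corners in marker frame (Z=0):
  M0 = (-0.0995, +0.0995, 0)
  M1 = (+0.0995, +0.0995, 0)
  M2 = (+0.0995, -0.0995, 0)
  M3 = (-0.0995, -0.0995, 0)
Detected image corners:
  c0 = (443.978835, 290.462516) px
  c1 = (634.014867, 243.153868) px
  c2 = (565.089148, 26.504188) px
  c3 = (388.496181, 58.015581) px
Planar DLT: solve 8×8 A·h = b for H (H[2,2]=1):
  H  [+1058.08729 +79.35302 +508.95427]
  H  [-154.09176 +1056.06434 +148.84942]
  H  [+0.27261 -0.46101 +1.00000]
B = K⁻¹H; ‖b₁‖=1.614157, ‖b₂‖=1.614157; λ = 2/(‖b₁‖+‖b₂‖) = 0.619519, sign → tz>0 ⇒ λ=+0.619519
r₁ = λ·B[:,0] = (+0.96944,-0.17792,+0.16889); r₂ = λ·B[:,1] = (+0.22091,+0.93254,-0.28561)
r₃ = r₁×r₂ = (-0.10668,+0.31419,+0.94335); SVD([r₁ r₂ r₃]) → R = UVᵀ:
  R  [+0.96944 +0.22091 -0.10668]
  R  [-0.17792 +0.93254 +0.31419]
  R  [+0.16889 -0.28561 +0.94335]
t = (+0.19886, -0.08564, +0.61952) m
tr R = 2.845330; θ = arccos((tr R − 1)/2) = 0.395861 rad = 22.681°
axis k = ((R−Rᵀ)₃₂, (R−Rᵀ)₁₃, (R−Rᵀ)₂₁) / (2 sinθ) = (-0.777738, -0.357319, -0.517153)
rvec = θ·k = (-0.307876, -0.141449, -0.204721)

rvec=(-0.3079, -0.1414, -0.2047) tvec=(0.1989, -0.0856, 0.6195)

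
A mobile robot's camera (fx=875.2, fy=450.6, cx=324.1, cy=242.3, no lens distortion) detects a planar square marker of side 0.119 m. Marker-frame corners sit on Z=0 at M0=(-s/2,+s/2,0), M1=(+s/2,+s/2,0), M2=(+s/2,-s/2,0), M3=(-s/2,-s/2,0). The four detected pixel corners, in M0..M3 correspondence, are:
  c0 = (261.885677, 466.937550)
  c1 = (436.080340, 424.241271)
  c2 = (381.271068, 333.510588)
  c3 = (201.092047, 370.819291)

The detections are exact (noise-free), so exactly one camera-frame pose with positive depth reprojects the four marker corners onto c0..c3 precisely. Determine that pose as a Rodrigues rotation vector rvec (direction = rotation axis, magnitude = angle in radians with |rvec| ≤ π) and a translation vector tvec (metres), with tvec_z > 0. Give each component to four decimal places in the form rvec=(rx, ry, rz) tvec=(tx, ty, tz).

Intrinsics K: fx=875.2, fy=450.6, cx=324.1, cy=242.3
Marker side s = 0.119 m; corners in marker frame (Z=0):
  M0 = (-0.0595, +0.0595, 0)
  M1 = (+0.0595, +0.0595, 0)
  M2 = (+0.0595, -0.0595, 0)
  M3 = (-0.0595, -0.0595, 0)
Detected image corners:
  c0 = (261.885677, 466.937550) px
  c1 = (436.080340, 424.241271) px
  c2 = (381.271068, 333.510588) px
  c3 = (201.092047, 370.819291) px
Planar DLT: solve 8×8 A·h = b for H (H[2,2]=1):
  H  [+1659.03266 +520.24287 +323.07549]
  H  [-124.16503 +828.36813 +398.55087]
  H  [+0.53184 +0.11032 +1.00000]
B = K⁻¹H; ‖b₁‖=1.866444, ‖b₂‖=1.866444; λ = 2/(‖b₁‖+‖b₂‖) = 0.535778, sign → tz>0 ⇒ λ=+0.535778
r₁ = λ·B[:,0] = (+0.91010,-0.30086,+0.28495); r₂ = λ·B[:,1] = (+0.29659,+0.95317,+0.05911)
r₃ = r₁×r₂ = (-0.28939,+0.03072,+0.95672); SVD([r₁ r₂ r₃]) → R = UVᵀ:
  R  [+0.91010 +0.29659 -0.28939]
  R  [-0.30086 +0.95317 +0.03072]
  R  [+0.28495 +0.05911 +0.95672]
t = (-0.00063, +0.18579, +0.53578) m
tr R = 2.819995; θ = arccos((tr R − 1)/2) = 0.427519 rad = 24.495°
axis k = ((R−Rᵀ)₃₂, (R−Rᵀ)₁₃, (R−Rᵀ)₂₁) / (2 sinθ) = (+0.034235, -0.692616, -0.720493)
rvec = θ·k = (+0.014636, -0.296106, -0.308025)

rvec=(0.0146, -0.2961, -0.3080) tvec=(-0.0006, 0.1858, 0.5358)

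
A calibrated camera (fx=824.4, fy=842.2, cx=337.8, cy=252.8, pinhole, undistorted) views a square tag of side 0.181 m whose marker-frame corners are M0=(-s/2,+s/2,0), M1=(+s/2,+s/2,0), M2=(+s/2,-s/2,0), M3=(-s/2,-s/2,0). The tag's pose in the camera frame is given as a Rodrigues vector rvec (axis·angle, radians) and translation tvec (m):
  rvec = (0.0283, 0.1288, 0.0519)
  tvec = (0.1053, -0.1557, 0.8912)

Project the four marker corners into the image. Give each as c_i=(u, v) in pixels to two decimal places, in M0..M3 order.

Intrinsics K: fx=824.4, fy=842.2, cx=337.8, cy=252.8
Marker side s = 0.181 m; corners in marker frame (Z=0):
  M0 = (-0.0905, +0.0905, 0)
  M1 = (+0.0905, +0.0905, 0)
  M2 = (+0.0905, -0.0905, 0)
  M3 = (-0.0905, -0.0905, 0)
rvec = (0.0283, 0.1288, 0.0519), |rvec| = θ = 0.14172 rad = 8.120°
Rodrigues: sinθ=0.14124, 1−cosθ=0.01003; R = I + sinθ·[k]× + (1−cosθ)·[k]×²:
    [+0.99037 -0.04991 +0.12910]
    [+0.05355 +0.99826 -0.02487]
    [-0.12764 +0.03154 +0.99132]
t = (0.1053, -0.1557, 0.8912) m
M0: Pc = R·M0+t = (+0.01115, -0.07020, +0.90561); u = 824.4·(+0.01115)/0.90561 + 337.8 = 347.9543, v = 842.2·(-0.07020)/0.90561 + 252.8 = 187.5115
M1: Pc = R·M1+t = (+0.19041, -0.06051, +0.88250); u = 824.4·(+0.19041)/0.88250 + 337.8 = 515.6757, v = 842.2·(-0.06051)/0.88250 + 252.8 = 195.0516
M2: Pc = R·M2+t = (+0.19945, -0.24120, +0.87679); u = 824.4·(+0.19945)/0.87679 + 337.8 = 525.3273, v = 842.2·(-0.24120)/0.87679 + 252.8 = 21.1203
M3: Pc = R·M3+t = (+0.02019, -0.25089, +0.89990); u = 824.4·(+0.02019)/0.89990 + 337.8 = 356.2940, v = 842.2·(-0.25089)/0.89990 + 252.8 = 17.9975

c0=(347.95, 187.51) c1=(515.68, 195.05) c2=(525.33, 21.12) c3=(356.29, 18.00)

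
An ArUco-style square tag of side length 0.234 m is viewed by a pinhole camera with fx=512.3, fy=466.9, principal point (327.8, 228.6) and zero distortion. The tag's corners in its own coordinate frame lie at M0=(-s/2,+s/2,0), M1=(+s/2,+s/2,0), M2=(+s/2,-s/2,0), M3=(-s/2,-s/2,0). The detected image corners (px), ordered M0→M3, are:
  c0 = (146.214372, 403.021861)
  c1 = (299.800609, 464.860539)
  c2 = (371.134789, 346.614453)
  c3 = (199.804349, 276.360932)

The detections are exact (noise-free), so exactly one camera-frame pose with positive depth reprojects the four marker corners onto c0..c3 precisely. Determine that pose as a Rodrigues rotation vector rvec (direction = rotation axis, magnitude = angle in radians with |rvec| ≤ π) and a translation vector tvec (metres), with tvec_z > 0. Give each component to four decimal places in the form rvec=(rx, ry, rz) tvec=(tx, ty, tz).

Intrinsics K: fx=512.3, fy=466.9, cx=327.8, cy=228.6
Marker side s = 0.234 m; corners in marker frame (Z=0):
  M0 = (-0.1170, +0.1170, 0)
  M1 = (+0.1170, +0.1170, 0)
  M2 = (+0.1170, -0.1170, 0)
  M3 = (-0.1170, -0.1170, 0)
Detected image corners:
  c0 = (146.214372, 403.021861) px
  c1 = (299.800609, 464.860539) px
  c2 = (371.134789, 346.614453) px
  c3 = (199.804349, 276.360932) px
Planar DLT: solve 8×8 A·h = b for H (H[2,2]=1):
  H  [+700.96305 -145.02262 +252.81413]
  H  [+294.17788 +702.17778 +376.28789]
  H  [+0.03472 +0.48011 +1.00000]
B = K⁻¹H; ‖b₁‖=1.479498, ‖b₂‖=1.479498; λ = 2/(‖b₁‖+‖b₂‖) = 0.675905, sign → tz>0 ⇒ λ=+0.675905
r₁ = λ·B[:,0] = (+0.90980,+0.41438,+0.02347); r₂ = λ·B[:,1] = (-0.39898,+0.85762,+0.32451)
r₃ = r₁×r₂ = (+0.11434,-0.30460,+0.94559); SVD([r₁ r₂ r₃]) → R = UVᵀ:
  R  [+0.90980 -0.39898 +0.11434]
  R  [+0.41438 +0.85762 -0.30460]
  R  [+0.02347 +0.32451 +0.94559]
t = (-0.09893, +0.21380, +0.67590) m
tr R = 2.713013; θ = arccos((tr R − 1)/2) = 0.542334 rad = 31.073°
axis k = ((R−Rᵀ)₃₂, (R−Rᵀ)₁₃, (R−Rᵀ)₂₁) / (2 sinθ) = (+0.609446, +0.088038, +0.787925)
rvec = θ·k = (+0.330523, +0.047746, +0.427318)

rvec=(0.3305, 0.0477, 0.4273) tvec=(-0.0989, 0.2138, 0.6759)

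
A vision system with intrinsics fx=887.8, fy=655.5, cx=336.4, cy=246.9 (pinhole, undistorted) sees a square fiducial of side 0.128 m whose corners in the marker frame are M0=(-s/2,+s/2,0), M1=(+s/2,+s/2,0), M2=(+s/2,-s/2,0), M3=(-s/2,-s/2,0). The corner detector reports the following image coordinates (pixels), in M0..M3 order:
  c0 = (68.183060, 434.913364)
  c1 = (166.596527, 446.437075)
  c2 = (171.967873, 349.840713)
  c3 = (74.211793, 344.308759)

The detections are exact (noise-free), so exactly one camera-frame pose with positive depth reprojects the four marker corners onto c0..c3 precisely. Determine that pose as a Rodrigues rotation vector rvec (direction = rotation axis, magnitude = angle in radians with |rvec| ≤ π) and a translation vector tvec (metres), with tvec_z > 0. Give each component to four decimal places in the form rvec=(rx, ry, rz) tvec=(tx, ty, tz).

Intrinsics K: fx=887.8, fy=655.5, cx=336.4, cy=246.9
Marker side s = 0.128 m; corners in marker frame (Z=0):
  M0 = (-0.0640, +0.0640, 0)
  M1 = (+0.0640, +0.0640, 0)
  M2 = (+0.0640, -0.0640, 0)
  M3 = (-0.0640, -0.0640, 0)
Detected image corners:
  c0 = (68.183060, 434.913364) px
  c1 = (166.596527, 446.437075) px
  c2 = (171.967873, 349.840713) px
  c3 = (74.211793, 344.308759) px
Planar DLT: solve 8×8 A·h = b for H (H[2,2]=1):
  H  [+707.02807 -54.35142 +118.70804]
  H  [-127.57216 +698.61360 +393.49792]
  H  [-0.49273 -0.08100 +1.00000]
B = K⁻¹H; ‖b₁‖=1.099692, ‖b₂‖=1.099692; λ = 2/(‖b₁‖+‖b₂‖) = 0.909346, sign → tz>0 ⇒ λ=+0.909346
r₁ = λ·B[:,0] = (+0.89396,-0.00821,-0.44806); r₂ = λ·B[:,1] = (-0.02776,+0.99690,-0.07365)
r₃ = r₁×r₂ = (+0.44728,+0.07828,+0.89096); SVD([r₁ r₂ r₃]) → R = UVᵀ:
  R  [+0.89396 -0.02776 +0.44728]
  R  [-0.00821 +0.99690 +0.07828]
  R  [-0.44806 -0.07365 +0.89096]
t = (-0.22298, +0.20337, +0.90935) m
tr R = 2.781824; θ = arccos((tr R − 1)/2) = 0.471447 rad = 27.012°
axis k = ((R−Rᵀ)₃₂, (R−Rᵀ)₁₃, (R−Rᵀ)₂₁) / (2 sinθ) = (-0.167265, +0.985677, +0.021527)
rvec = θ·k = (-0.078856, +0.464694, +0.010149)

rvec=(-0.0789, 0.4647, 0.0101) tvec=(-0.2230, 0.2034, 0.9093)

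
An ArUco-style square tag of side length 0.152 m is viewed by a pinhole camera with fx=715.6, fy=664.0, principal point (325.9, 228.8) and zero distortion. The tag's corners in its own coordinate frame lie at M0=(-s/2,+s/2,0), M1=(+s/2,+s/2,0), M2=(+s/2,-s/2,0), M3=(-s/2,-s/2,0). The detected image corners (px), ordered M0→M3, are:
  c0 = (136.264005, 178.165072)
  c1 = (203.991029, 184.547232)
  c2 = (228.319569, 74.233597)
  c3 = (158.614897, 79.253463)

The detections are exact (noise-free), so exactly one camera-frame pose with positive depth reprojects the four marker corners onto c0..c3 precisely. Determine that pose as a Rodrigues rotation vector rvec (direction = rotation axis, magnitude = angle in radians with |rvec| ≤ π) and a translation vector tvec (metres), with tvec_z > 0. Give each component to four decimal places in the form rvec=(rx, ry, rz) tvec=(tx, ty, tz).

Intrinsics K: fx=715.6, fy=664.0, cx=325.9, cy=228.8
Marker side s = 0.152 m; corners in marker frame (Z=0):
  M0 = (-0.0760, +0.0760, 0)
  M1 = (+0.0760, +0.0760, 0)
  M2 = (+0.0760, -0.0760, 0)
  M3 = (-0.0760, -0.0760, 0)
Detected image corners:
  c0 = (136.264005, 178.165072) px
  c1 = (203.991029, 184.547232) px
  c2 = (228.319569, 74.233597) px
  c3 = (158.614897, 79.253463) px
Planar DLT: solve 8×8 A·h = b for H (H[2,2]=1):
  H  [+321.80944 -163.02992 +179.97388]
  H  [-88.16374 +679.21760 +128.81627]
  H  [-0.71671 -0.05409 +1.00000]
B = K⁻¹H; ‖b₁‖=1.062568, ‖b₂‖=1.062568; λ = 2/(‖b₁‖+‖b₂‖) = 0.941116, sign → tz>0 ⇒ λ=+0.941116
r₁ = λ·B[:,0] = (+0.73041,+0.10746,-0.67450); r₂ = λ·B[:,1] = (-0.19122,+0.98023,-0.05091)
r₃ = r₁×r₂ = (+0.65570,+0.16616,+0.73651); SVD([r₁ r₂ r₃]) → R = UVᵀ:
  R  [+0.73041 -0.19122 +0.65570]
  R  [+0.10746 +0.98023 +0.16616]
  R  [-0.67450 -0.05091 +0.73651]
t = (-0.19191, -0.14171, +0.94112) m
tr R = 2.447149; θ = arccos((tr R − 1)/2) = 0.761829 rad = 43.650°
axis k = ((R−Rᵀ)₃₂, (R−Rᵀ)₁₃, (R−Rᵀ)₂₁) / (2 sinθ) = (-0.157240, +0.963568, +0.216361)
rvec = θ·k = (-0.119790, +0.734074, +0.164830)

rvec=(-0.1198, 0.7341, 0.1648) tvec=(-0.1919, -0.1417, 0.9411)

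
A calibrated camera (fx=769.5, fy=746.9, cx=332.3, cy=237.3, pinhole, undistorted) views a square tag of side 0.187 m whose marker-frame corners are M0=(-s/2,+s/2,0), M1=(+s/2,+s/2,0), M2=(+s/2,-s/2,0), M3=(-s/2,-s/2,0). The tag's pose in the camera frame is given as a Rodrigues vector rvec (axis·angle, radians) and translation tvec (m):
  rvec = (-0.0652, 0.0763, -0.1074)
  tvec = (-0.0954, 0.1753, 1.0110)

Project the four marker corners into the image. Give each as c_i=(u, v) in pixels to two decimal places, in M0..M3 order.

Intrinsics K: fx=769.5, fy=746.9, cx=332.3, cy=237.3
Marker side s = 0.187 m; corners in marker frame (Z=0):
  M0 = (-0.0935, +0.0935, 0)
  M1 = (+0.0935, +0.0935, 0)
  M2 = (+0.0935, -0.0935, 0)
  M3 = (-0.0935, -0.0935, 0)
rvec = (-0.0652, 0.0763, -0.1074), |rvec| = θ = 0.14699 rad = 8.422°
Rodrigues: sinθ=0.14647, 1−cosθ=0.01078; R = I + sinθ·[k]× + (1−cosθ)·[k]×²:
    [+0.99134 +0.10453 +0.07952]
    [-0.10950 +0.99212 +0.06088]
    [-0.07253 -0.06906 +0.99497]
t = (-0.0954, 0.1753, 1.0110) m
M0: Pc = R·M0+t = (-0.17832, +0.27830, +1.01132); u = 769.5·(-0.17832)/1.01132 + 332.3 = 196.6221, v = 746.9·(+0.27830)/1.01132 + 237.3 = 442.8355
M1: Pc = R·M1+t = (+0.00706, +0.25783, +0.99776); u = 769.5·(+0.00706)/0.99776 + 332.3 = 337.7477, v = 746.9·(+0.25783)/0.99776 + 237.3 = 430.3018
M2: Pc = R·M2+t = (-0.01248, +0.07230, +1.01068); u = 769.5·(-0.01248)/1.01068 + 332.3 = 322.7953, v = 746.9·(+0.07230)/1.01068 + 237.3 = 290.7296
M3: Pc = R·M3+t = (-0.19786, +0.09277, +1.02424); u = 769.5·(-0.19786)/1.02424 + 332.3 = 183.6470, v = 746.9·(+0.09277)/1.02424 + 237.3 = 304.9535

c0=(196.62, 442.84) c1=(337.75, 430.30) c2=(322.80, 290.73) c3=(183.65, 304.95)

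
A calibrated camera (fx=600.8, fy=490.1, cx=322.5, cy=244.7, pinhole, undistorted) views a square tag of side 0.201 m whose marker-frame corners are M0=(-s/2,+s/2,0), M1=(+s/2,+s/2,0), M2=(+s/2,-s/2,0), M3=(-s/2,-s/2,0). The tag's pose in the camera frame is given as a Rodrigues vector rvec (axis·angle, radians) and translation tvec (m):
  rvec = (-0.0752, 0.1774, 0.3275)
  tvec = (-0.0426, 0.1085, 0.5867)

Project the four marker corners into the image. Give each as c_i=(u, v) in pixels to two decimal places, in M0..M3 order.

c0=(153.51, 384.94) c1=(341.93, 448.94) c2=(410.43, 283.28) c3=(220.61, 230.35)

Intrinsics K: fx=600.8, fy=490.1, cx=322.5, cy=244.7
Marker side s = 0.201 m; corners in marker frame (Z=0):
  M0 = (-0.1005, +0.1005, 0)
  M1 = (+0.1005, +0.1005, 0)
  M2 = (+0.1005, -0.1005, 0)
  M3 = (-0.1005, -0.1005, 0)
rvec = (-0.0752, 0.1774, 0.3275), |rvec| = θ = 0.37998 rad = 21.771°
Rodrigues: sinθ=0.37090, 1−cosθ=0.07133; R = I + sinθ·[k]× + (1−cosθ)·[k]×²:
    [+0.93147 -0.32627 +0.16100]
    [+0.31309 +0.94422 +0.10210]
    [-0.18533 -0.04470 +0.98166]
t = (-0.0426, 0.1085, 0.5867) m
M0: Pc = R·M0+t = (-0.16900, +0.17193, +0.60083); u = 600.8·(-0.16900)/0.60083 + 322.5 = 153.5071, v = 490.1·(+0.17193)/0.60083 + 244.7 = 384.9427
M1: Pc = R·M1+t = (+0.01822, +0.23486, +0.56358); u = 600.8·(+0.01822)/0.56358 + 322.5 = 341.9261, v = 490.1·(+0.23486)/0.56358 + 244.7 = 448.9374
M2: Pc = R·M2+t = (+0.08380, +0.04507, +0.57257); u = 600.8·(+0.08380)/0.57257 + 322.5 = 410.4344, v = 490.1·(+0.04507)/0.57257 + 244.7 = 283.2794
M3: Pc = R·M3+t = (-0.10342, -0.01786, +0.60982); u = 600.8·(-0.10342)/0.60982 + 322.5 = 220.6067, v = 490.1·(-0.01786)/0.60982 + 244.7 = 230.3468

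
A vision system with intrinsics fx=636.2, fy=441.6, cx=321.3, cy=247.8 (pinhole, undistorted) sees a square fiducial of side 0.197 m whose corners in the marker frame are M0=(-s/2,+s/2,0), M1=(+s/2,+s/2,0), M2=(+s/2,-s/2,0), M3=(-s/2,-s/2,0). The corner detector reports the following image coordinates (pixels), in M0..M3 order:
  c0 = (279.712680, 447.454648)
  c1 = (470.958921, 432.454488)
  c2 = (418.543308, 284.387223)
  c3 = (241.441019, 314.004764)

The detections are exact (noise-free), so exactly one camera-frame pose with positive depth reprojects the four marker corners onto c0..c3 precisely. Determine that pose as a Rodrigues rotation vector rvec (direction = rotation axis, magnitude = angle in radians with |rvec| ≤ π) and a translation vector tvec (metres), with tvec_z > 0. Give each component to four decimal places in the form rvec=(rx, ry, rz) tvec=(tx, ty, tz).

Intrinsics K: fx=636.2, fy=441.6, cx=321.3, cy=247.8
Marker side s = 0.197 m; corners in marker frame (Z=0):
  M0 = (-0.0985, +0.0985, 0)
  M1 = (+0.0985, +0.0985, 0)
  M2 = (+0.0985, -0.0985, 0)
  M3 = (-0.0985, -0.0985, 0)
Detected image corners:
  c0 = (279.712680, 447.454648) px
  c1 = (470.958921, 432.454488) px
  c2 = (418.543308, 284.387223) px
  c3 = (241.441019, 314.004764) px
Planar DLT: solve 8×8 A·h = b for H (H[2,2]=1):
  H  [+734.11619 +139.90112 +346.96376]
  H  [-323.63657 +619.94123 +368.46300]
  H  [-0.56681 -0.25028 +1.00000]
B = K⁻¹H; ‖b₁‖=1.602316, ‖b₂‖=1.602316; λ = 2/(‖b₁‖+‖b₂‖) = 0.624097, sign → tz>0 ⇒ λ=+0.624097
r₁ = λ·B[:,0] = (+0.89880,-0.25888,-0.35374); r₂ = λ·B[:,1] = (+0.21613,+0.96379,-0.15620)
r₃ = r₁×r₂ = (+0.38137,+0.06394,+0.92221); SVD([r₁ r₂ r₃]) → R = UVᵀ:
  R  [+0.89880 +0.21613 +0.38137]
  R  [-0.25888 +0.96379 +0.06394]
  R  [-0.35374 -0.15620 +0.92221]
t = (+0.02518, +0.17053, +0.62410) m
tr R = 2.784799; θ = arccos((tr R − 1)/2) = 0.468161 rad = 26.824°
axis k = ((R−Rᵀ)₃₂, (R−Rᵀ)₁₃, (R−Rᵀ)₂₁) / (2 sinθ) = (-0.243924, +0.814542, -0.526329)
rvec = θ·k = (-0.114196, +0.381337, -0.246407)

rvec=(-0.1142, 0.3813, -0.2464) tvec=(0.0252, 0.1705, 0.6241)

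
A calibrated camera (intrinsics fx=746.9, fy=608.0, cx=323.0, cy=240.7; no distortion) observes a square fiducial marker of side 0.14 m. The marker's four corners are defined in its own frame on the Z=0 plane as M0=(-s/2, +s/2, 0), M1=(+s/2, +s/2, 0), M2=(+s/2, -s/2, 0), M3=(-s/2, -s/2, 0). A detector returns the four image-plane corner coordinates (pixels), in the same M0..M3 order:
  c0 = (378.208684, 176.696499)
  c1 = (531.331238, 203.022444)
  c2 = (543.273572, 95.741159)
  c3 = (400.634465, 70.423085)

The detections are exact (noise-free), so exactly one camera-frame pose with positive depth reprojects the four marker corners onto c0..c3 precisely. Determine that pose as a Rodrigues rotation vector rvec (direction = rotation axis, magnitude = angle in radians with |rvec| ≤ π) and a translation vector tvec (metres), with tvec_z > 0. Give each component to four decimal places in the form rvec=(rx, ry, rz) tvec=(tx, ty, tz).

rvec=(-0.3465, -0.0721, 0.1952) tvec=(0.1298, -0.1200, 0.6880)

Intrinsics K: fx=746.9, fy=608.0, cx=323.0, cy=240.7
Marker side s = 0.14 m; corners in marker frame (Z=0):
  M0 = (-0.0700, +0.0700, 0)
  M1 = (+0.0700, +0.0700, 0)
  M2 = (+0.0700, -0.0700, 0)
  M3 = (-0.0700, -0.0700, 0)
Detected image corners:
  c0 = (378.208684, 176.696499) px
  c1 = (531.331238, 203.022444) px
  c2 = (543.273572, 95.741159) px
  c3 = (400.634465, 70.423085) px
Planar DLT: solve 8×8 A·h = b for H (H[2,2]=1):
  H  [+1079.78412 -354.35135 +463.93985]
  H  [+191.62205 +694.45360 +134.65003]
  H  [+0.05353 -0.50015 +1.00000]
B = K⁻¹H; ‖b₁‖=1.453583, ‖b₂‖=1.453583; λ = 2/(‖b₁‖+‖b₂‖) = 0.687955, sign → tz>0 ⇒ λ=+0.687955
r₁ = λ·B[:,0] = (+0.97864,+0.20224,+0.03683); r₂ = λ·B[:,1] = (-0.17759,+0.92199,-0.34408)
r₃ = r₁×r₂ = (-0.10354,+0.33019,+0.93822); SVD([r₁ r₂ r₃]) → R = UVᵀ:
  R  [+0.97864 -0.17759 -0.10354]
  R  [+0.20224 +0.92199 +0.33019]
  R  [+0.03683 -0.34408 +0.93822]
t = (+0.12982, -0.12000, +0.68796) m
tr R = 2.838856; θ = arccos((tr R − 1)/2) = 0.404173 rad = 23.157°
axis k = ((R−Rᵀ)₃₂, (R−Rᵀ)₁₃, (R−Rᵀ)₂₁) / (2 sinθ) = (-0.857281, -0.178465, +0.482927)
rvec = θ·k = (-0.346490, -0.072131, +0.195186)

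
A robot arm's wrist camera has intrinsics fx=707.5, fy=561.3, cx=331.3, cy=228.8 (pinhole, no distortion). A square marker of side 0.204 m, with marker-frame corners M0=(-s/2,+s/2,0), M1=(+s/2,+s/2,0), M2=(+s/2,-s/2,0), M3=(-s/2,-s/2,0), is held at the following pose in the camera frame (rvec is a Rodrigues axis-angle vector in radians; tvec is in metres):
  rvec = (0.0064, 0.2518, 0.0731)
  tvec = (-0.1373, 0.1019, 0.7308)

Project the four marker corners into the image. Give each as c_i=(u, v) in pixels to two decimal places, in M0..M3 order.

c0=(104.32, 374.12) c1=(285.19, 396.38) c2=(299.64, 234.88) c3=(117.04, 223.39)

Intrinsics K: fx=707.5, fy=561.3, cx=331.3, cy=228.8
Marker side s = 0.204 m; corners in marker frame (Z=0):
  M0 = (-0.1020, +0.1020, 0)
  M1 = (+0.1020, +0.1020, 0)
  M2 = (+0.1020, -0.1020, 0)
  M3 = (-0.1020, -0.1020, 0)
rvec = (0.0064, 0.2518, 0.0731), |rvec| = θ = 0.26227 rad = 15.027°
Rodrigues: sinθ=0.25928, 1−cosθ=0.03420; R = I + sinθ·[k]× + (1−cosθ)·[k]×²:
    [+0.96582 -0.07146 +0.24916]
    [+0.07307 +0.99732 +0.00282]
    [-0.24869 +0.01548 +0.96846]
t = (-0.1373, 0.1019, 0.7308) m
M0: Pc = R·M0+t = (-0.24310, +0.19617, +0.75775); u = 707.5·(-0.24310)/0.75775 + 331.3 = 104.3166, v = 561.3·(+0.19617)/0.75775 + 228.8 = 374.1161
M1: Pc = R·M1+t = (-0.04608, +0.21108, +0.70701); u = 707.5·(-0.04608)/0.70701 + 331.3 = 285.1929, v = 561.3·(+0.21108)/0.70701 + 228.8 = 396.3770
M2: Pc = R·M2+t = (-0.03150, +0.00763, +0.70385); u = 707.5·(-0.03150)/0.70385 + 331.3 = 299.6401, v = 561.3·(+0.00763)/0.70385 + 228.8 = 234.8813
M3: Pc = R·M3+t = (-0.22852, -0.00728, +0.75459); u = 707.5·(-0.22852)/0.75459 + 331.3 = 117.0357, v = 561.3·(-0.00728)/0.75459 + 228.8 = 223.3850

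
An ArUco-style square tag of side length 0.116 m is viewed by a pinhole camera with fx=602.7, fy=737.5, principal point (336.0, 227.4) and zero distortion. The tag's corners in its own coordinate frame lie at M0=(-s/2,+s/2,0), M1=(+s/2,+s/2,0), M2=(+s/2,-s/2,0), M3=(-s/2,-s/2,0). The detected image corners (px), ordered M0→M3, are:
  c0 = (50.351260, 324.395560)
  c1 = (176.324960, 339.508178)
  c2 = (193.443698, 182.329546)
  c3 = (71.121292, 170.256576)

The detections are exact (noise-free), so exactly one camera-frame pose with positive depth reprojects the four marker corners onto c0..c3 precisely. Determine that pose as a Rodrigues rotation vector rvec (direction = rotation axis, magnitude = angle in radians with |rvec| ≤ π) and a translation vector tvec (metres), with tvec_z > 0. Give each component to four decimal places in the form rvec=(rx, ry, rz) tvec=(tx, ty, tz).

rvec=(-0.1540, 0.0720, 0.0895) tvec=(-0.1927, 0.0187, 0.5439)

Intrinsics K: fx=602.7, fy=737.5, cx=336.0, cy=227.4
Marker side s = 0.116 m; corners in marker frame (Z=0):
  M0 = (-0.0580, +0.0580, 0)
  M1 = (+0.0580, +0.0580, 0)
  M2 = (+0.0580, -0.0580, 0)
  M3 = (-0.0580, -0.0580, 0)
Detected image corners:
  c0 = (50.351260, 324.395560) px
  c1 = (176.324960, 339.508178) px
  c2 = (193.443698, 182.329546) px
  c3 = (71.121292, 170.256576) px
Planar DLT: solve 8×8 A·h = b for H (H[2,2]=1):
  H  [+1052.27138 -197.28668 +122.44224]
  H  [+80.30538 +1271.75125 +252.82170]
  H  [-0.14428 -0.27556 +1.00000]
B = K⁻¹H; ‖b₁‖=1.838462, ‖b₂‖=1.838462; λ = 2/(‖b₁‖+‖b₂‖) = 0.543933, sign → tz>0 ⇒ λ=+0.543933
r₁ = λ·B[:,0] = (+0.99342,+0.08343,-0.07848); r₂ = λ·B[:,1] = (-0.09449,+0.98418,-0.14988)
r₃ = r₁×r₂ = (+0.06473,+0.15631,+0.98558); SVD([r₁ r₂ r₃]) → R = UVᵀ:
  R  [+0.99342 -0.09449 +0.06473]
  R  [+0.08343 +0.98418 +0.15631]
  R  [-0.07848 -0.14988 +0.98558]
t = (-0.19273, +0.01875, +0.54393) m
tr R = 2.963181; θ = arccos((tr R − 1)/2) = 0.192179 rad = 11.011°
axis k = ((R−Rᵀ)₃₂, (R−Rᵀ)₁₃, (R−Rᵀ)₂₁) / (2 sinθ) = (-0.801576, +0.374899, +0.465754)
rvec = θ·k = (-0.154046, +0.072048, +0.089508)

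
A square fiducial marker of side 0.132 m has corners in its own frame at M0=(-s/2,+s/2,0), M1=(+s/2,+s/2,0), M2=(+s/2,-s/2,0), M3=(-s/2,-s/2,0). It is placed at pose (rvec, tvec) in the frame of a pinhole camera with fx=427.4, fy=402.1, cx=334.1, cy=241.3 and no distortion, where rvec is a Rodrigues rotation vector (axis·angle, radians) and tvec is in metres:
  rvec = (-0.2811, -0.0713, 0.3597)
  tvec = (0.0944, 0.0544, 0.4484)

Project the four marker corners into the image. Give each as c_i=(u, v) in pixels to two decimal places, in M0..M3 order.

Intrinsics K: fx=427.4, fy=402.1, cx=334.1, cy=241.3
Marker side s = 0.132 m; corners in marker frame (Z=0):
  M0 = (-0.0660, +0.0660, 0)
  M1 = (+0.0660, +0.0660, 0)
  M2 = (+0.0660, -0.0660, 0)
  M3 = (-0.0660, -0.0660, 0)
rvec = (-0.2811, -0.0713, 0.3597), |rvec| = θ = 0.46204 rad = 26.473°
Rodrigues: sinθ=0.44578, 1−cosθ=0.10486; R = I + sinθ·[k]× + (1−cosθ)·[k]×²:
    [+0.93395 -0.33719 -0.11845]
    [+0.35688 +0.89764 +0.25861]
    [+0.01913 -0.28380 +0.95869]
t = (0.0944, 0.0544, 0.4484) m
M0: Pc = R·M0+t = (+0.01050, +0.09009, +0.42841); u = 427.4·(+0.01050)/0.42841 + 334.1 = 344.5796, v = 402.1·(+0.09009)/0.42841 + 241.3 = 325.8580
M1: Pc = R·M1+t = (+0.13379, +0.13720, +0.43093); u = 427.4·(+0.13379)/0.43093 + 334.1 = 466.7898, v = 402.1·(+0.13720)/0.43093 + 241.3 = 369.3192
M2: Pc = R·M2+t = (+0.17830, +0.01871, +0.46839); u = 427.4·(+0.17830)/0.46839 + 334.1 = 496.7915, v = 402.1·(+0.01871)/0.46839 + 241.3 = 257.3619
M3: Pc = R·M3+t = (+0.05501, -0.02840, +0.46587); u = 427.4·(+0.05501)/0.46587 + 334.1 = 384.5711, v = 402.1·(-0.02840)/0.46587 + 241.3 = 216.7888

c0=(344.58, 325.86) c1=(466.79, 369.32) c2=(496.79, 257.36) c3=(384.57, 216.79)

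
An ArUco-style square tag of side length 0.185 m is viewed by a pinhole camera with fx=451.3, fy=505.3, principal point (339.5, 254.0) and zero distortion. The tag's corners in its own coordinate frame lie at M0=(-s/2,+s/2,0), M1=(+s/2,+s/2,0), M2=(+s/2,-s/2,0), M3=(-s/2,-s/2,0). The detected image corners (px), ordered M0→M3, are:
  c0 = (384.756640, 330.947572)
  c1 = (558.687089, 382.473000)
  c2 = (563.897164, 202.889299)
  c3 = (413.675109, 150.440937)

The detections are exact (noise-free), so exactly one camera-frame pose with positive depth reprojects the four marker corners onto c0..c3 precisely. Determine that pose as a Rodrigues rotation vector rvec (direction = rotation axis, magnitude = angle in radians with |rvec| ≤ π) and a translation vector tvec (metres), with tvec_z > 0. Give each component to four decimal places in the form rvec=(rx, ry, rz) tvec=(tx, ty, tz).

Intrinsics K: fx=451.3, fy=505.3, cx=339.5, cy=254.0
Marker side s = 0.185 m; corners in marker frame (Z=0):
  M0 = (-0.0925, +0.0925, 0)
  M1 = (+0.0925, +0.0925, 0)
  M2 = (+0.0925, -0.0925, 0)
  M3 = (-0.0925, -0.0925, 0)
Detected image corners:
  c0 = (384.756640, 330.947572) px
  c1 = (558.687089, 382.473000) px
  c2 = (563.897164, 202.889299) px
  c3 = (413.675109, 150.440937) px
Planar DLT: solve 8×8 A·h = b for H (H[2,2]=1):
  H  [+990.88244 -457.93954 +482.71989]
  H  [+347.44909 +769.26665 +260.91872]
  H  [+0.24846 -0.76454 +1.00000]
B = K⁻¹H; ‖b₁‖=2.100780, ‖b₂‖=2.100780; λ = 2/(‖b₁‖+‖b₂‖) = 0.476014, sign → tz>0 ⇒ λ=+0.476014
r₁ = λ·B[:,0] = (+0.95617,+0.26786,+0.11827); r₂ = λ·B[:,1] = (-0.20924,+0.90762,-0.36393)
r₃ = r₁×r₂ = (-0.20483,+0.32323,+0.92389); SVD([r₁ r₂ r₃]) → R = UVᵀ:
  R  [+0.95617 -0.20924 -0.20483]
  R  [+0.26786 +0.90762 +0.32323]
  R  [+0.11827 -0.36393 +0.92389]
t = (+0.15106, +0.00652, +0.47601) m
tr R = 2.787676; θ = arccos((tr R − 1)/2) = 0.464963 rad = 26.640°
axis k = ((R−Rᵀ)₃₂, (R−Rᵀ)₁₃, (R−Rᵀ)₂₁) / (2 sinθ) = (-0.766257, -0.360290, +0.532016)
rvec = θ·k = (-0.356281, -0.167522, +0.247368)

rvec=(-0.3563, -0.1675, 0.2474) tvec=(0.1511, 0.0065, 0.4760)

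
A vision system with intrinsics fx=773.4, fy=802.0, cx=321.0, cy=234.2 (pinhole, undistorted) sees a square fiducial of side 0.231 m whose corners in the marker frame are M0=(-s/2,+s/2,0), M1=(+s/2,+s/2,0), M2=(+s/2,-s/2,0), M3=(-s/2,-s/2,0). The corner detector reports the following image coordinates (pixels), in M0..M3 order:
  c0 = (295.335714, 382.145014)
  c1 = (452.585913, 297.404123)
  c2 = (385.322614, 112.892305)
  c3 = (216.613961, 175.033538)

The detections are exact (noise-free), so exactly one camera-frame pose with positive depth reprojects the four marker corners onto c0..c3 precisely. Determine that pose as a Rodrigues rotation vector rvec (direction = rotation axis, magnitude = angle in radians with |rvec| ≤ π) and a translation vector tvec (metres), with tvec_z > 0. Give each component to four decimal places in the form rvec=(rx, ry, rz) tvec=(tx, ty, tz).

Intrinsics K: fx=773.4, fy=802.0, cx=321.0, cy=234.2
Marker side s = 0.231 m; corners in marker frame (Z=0):
  M0 = (-0.1155, +0.1155, 0)
  M1 = (+0.1155, +0.1155, 0)
  M2 = (+0.1155, -0.1155, 0)
  M3 = (-0.1155, -0.1155, 0)
Detected image corners:
  c0 = (295.335714, 382.145014) px
  c1 = (452.585913, 297.404123) px
  c2 = (385.322614, 112.892305) px
  c3 = (216.613961, 175.033538) px
Planar DLT: solve 8×8 A·h = b for H (H[2,2]=1):
  H  [+882.68256 +337.76399 +342.70155]
  H  [-191.21165 +861.38886 +240.42017]
  H  [+0.52551 +0.06900 +1.00000]
B = K⁻¹H; ‖b₁‖=1.132257, ‖b₂‖=1.132257; λ = 2/(‖b₁‖+‖b₂‖) = 0.883191, sign → tz>0 ⇒ λ=+0.883191
r₁ = λ·B[:,0] = (+0.81535,-0.34610,+0.46413); r₂ = λ·B[:,1] = (+0.36042,+0.93080,+0.06094)
r₃ = r₁×r₂ = (-0.45310,+0.11759,+0.88367); SVD([r₁ r₂ r₃]) → R = UVᵀ:
  R  [+0.81535 +0.36042 -0.45310]
  R  [-0.34610 +0.93080 +0.11759]
  R  [+0.46413 +0.06094 +0.88367]
t = (+0.02478, +0.00685, +0.88319) m
tr R = 2.629819; θ = arccos((tr R − 1)/2) = 0.618224 rad = 35.422°
axis k = ((R−Rᵀ)₃₂, (R−Rᵀ)₁₃, (R−Rᵀ)₂₁) / (2 sinθ) = (-0.048876, -0.791274, -0.609505)
rvec = θ·k = (-0.030216, -0.489185, -0.376810)

rvec=(-0.0302, -0.4892, -0.3768) tvec=(0.0248, 0.0068, 0.8832)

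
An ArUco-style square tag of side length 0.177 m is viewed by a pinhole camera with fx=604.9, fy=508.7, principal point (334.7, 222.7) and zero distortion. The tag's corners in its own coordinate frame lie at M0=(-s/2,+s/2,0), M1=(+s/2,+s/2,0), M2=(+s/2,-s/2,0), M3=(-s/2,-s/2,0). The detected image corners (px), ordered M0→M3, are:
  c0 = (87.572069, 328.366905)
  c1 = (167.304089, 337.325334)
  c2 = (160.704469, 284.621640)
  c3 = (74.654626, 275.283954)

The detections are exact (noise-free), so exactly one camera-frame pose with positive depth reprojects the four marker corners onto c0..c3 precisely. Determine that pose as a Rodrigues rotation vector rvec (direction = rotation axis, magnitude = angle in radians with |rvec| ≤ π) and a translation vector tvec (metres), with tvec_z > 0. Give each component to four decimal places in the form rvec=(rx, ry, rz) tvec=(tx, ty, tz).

Intrinsics K: fx=604.9, fy=508.7, cx=334.7, cy=222.7
Marker side s = 0.177 m; corners in marker frame (Z=0):
  M0 = (-0.0885, +0.0885, 0)
  M1 = (+0.0885, +0.0885, 0)
  M2 = (+0.0885, -0.0885, 0)
  M3 = (-0.0885, -0.0885, 0)
Detected image corners:
  c0 = (87.572069, 328.366905) px
  c1 = (167.304089, 337.325334) px
  c2 = (160.704469, 284.621640) px
  c3 = (74.654626, 275.283954) px
Planar DLT: solve 8×8 A·h = b for H (H[2,2]=1):
  H  [+463.37440 +108.46340 +122.61935]
  H  [+41.01923 +432.02589 +307.40284]
  H  [-0.03467 +0.43469 +1.00000]
B = K⁻¹H; ‖b₁‖=0.791803, ‖b₂‖=0.791803; λ = 2/(‖b₁‖+‖b₂‖) = 1.262941, sign → tz>0 ⇒ λ=+1.262941
r₁ = λ·B[:,0] = (+0.99169,+0.12101,-0.04379); r₂ = λ·B[:,1] = (-0.07731,+0.83224,+0.54899)
r₃ = r₁×r₂ = (+0.10288,-0.54104,+0.83468); SVD([r₁ r₂ r₃]) → R = UVᵀ:
  R  [+0.99169 -0.07731 +0.10288]
  R  [+0.12101 +0.83224 -0.54104]
  R  [-0.04379 +0.54899 +0.83468]
t = (-0.44279, +0.21029, +1.26294) m
tr R = 2.658607; θ = arccos((tr R − 1)/2) = 0.592936 rad = 33.973°
axis k = ((R−Rᵀ)₃₂, (R−Rᵀ)₁₃, (R−Rᵀ)₂₁) / (2 sinθ) = (+0.975341, +0.131232, +0.177451)
rvec = θ·k = (+0.578315, +0.077812, +0.105217)

rvec=(0.5783, 0.0778, 0.1052) tvec=(-0.4428, 0.2103, 1.2629)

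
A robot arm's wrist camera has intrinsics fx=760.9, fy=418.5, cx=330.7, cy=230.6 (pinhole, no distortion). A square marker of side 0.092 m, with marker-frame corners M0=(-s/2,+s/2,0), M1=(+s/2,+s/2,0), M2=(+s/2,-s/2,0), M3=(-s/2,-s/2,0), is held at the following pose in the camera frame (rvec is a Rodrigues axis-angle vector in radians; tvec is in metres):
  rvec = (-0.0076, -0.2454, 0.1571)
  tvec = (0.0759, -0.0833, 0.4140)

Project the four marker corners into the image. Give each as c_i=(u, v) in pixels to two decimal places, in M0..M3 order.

c0=(377.60, 183.68) c1=(533.33, 200.29) c2=(557.44, 111.26) c3=(403.98, 89.86)

Intrinsics K: fx=760.9, fy=418.5, cx=330.7, cy=230.6
Marker side s = 0.092 m; corners in marker frame (Z=0):
  M0 = (-0.0460, +0.0460, 0)
  M1 = (+0.0460, +0.0460, 0)
  M2 = (+0.0460, -0.0460, 0)
  M3 = (-0.0460, -0.0460, 0)
rvec = (-0.0076, -0.2454, 0.1571), |rvec| = θ = 0.29148 rad = 16.700°
Rodrigues: sinθ=0.28737, 1−cosθ=0.04218; R = I + sinθ·[k]× + (1−cosθ)·[k]×²:
    [+0.95785 -0.15396 -0.24253]
    [+0.15581 +0.98772 -0.01165]
    [+0.24135 -0.02663 +0.97007]
t = (0.0759, -0.0833, 0.4140) m
M0: Pc = R·M0+t = (+0.02476, -0.04503, +0.40167); u = 760.9·(+0.02476)/0.40167 + 330.7 = 377.5976, v = 418.5·(-0.04503)/0.40167 + 230.6 = 183.6812
M1: Pc = R·M1+t = (+0.11288, -0.03070, +0.42388); u = 760.9·(+0.11288)/0.42388 + 330.7 = 533.3286, v = 418.5·(-0.03070)/0.42388 + 230.6 = 200.2917
M2: Pc = R·M2+t = (+0.12704, -0.12157, +0.42633); u = 760.9·(+0.12704)/0.42633 + 330.7 = 557.4441, v = 418.5·(-0.12157)/0.42633 + 230.6 = 111.2642
M3: Pc = R·M3+t = (+0.03892, -0.13590, +0.40412); u = 760.9·(+0.03892)/0.40412 + 330.7 = 403.9822, v = 418.5·(-0.13590)/0.40412 + 230.6 = 89.8629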